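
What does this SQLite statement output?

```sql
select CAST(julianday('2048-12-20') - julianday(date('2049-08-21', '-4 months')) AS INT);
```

Adding -4 months to 2049-08-21 gives 2049-04-21.
11 days remain in December 2048 after the 20th (31 − 20).
January 2049: 31 days.
February 2049: 28 days.
March 2049: 31 days.
Then 21 days into April 2049.
Total: 11 + 31 + 28 + 31 + 21 = 122.
The subtraction is earlier − later, so the result is −122 → -122.

-122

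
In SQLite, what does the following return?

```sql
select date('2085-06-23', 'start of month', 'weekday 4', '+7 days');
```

`start of month` rewinds 2085-06-23 to 2085-06-01.
`weekday 4` advances to the next Thursday; 2085-06-01 is a Friday, so it moves forward to 2085-06-07.
Advancing 7 more days within June lands on 2085-06-14.

2085-06-14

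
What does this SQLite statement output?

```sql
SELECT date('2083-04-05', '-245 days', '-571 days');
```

2081-01-09

Applying '-245 days' to 2083-04-05: counting 245 days back gives 2082-08-03.
Applying '-571 days' to 2082-08-03: counting 571 days back gives 2081-01-09.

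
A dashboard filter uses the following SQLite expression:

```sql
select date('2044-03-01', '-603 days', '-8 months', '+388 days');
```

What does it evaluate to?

Applying '-603 days' to 2044-03-01: counting 603 days back gives 2042-07-07.
Adding -8 months to 2042-07-07 gives 2041-11-07.
Applying '+388 days' to 2041-11-07: counting 388 days forward gives 2042-11-30.

2042-11-30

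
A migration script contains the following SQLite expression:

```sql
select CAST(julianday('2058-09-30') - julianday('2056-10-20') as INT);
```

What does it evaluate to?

710

11 days remain in October 2056 after the 20th (31 − 20).
Full months from November 2056 through August 2058 contribute their day counts.
Then 30 days into September 2058.
Total: 11 + 30 + 31 + 31 + 28 + 31 + 30 + 31 + 30 + 31 + 31 + 30 + 31 + 30 + 31 + 31 + 28 + 31 + 30 + 31 + 30 + 31 + 31 + 30 = 710.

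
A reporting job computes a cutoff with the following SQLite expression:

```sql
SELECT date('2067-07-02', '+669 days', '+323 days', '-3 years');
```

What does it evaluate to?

Applying '+669 days' to 2067-07-02: counting 669 days forward gives 2069-05-01.
Applying '+323 days' to 2069-05-01: counting 323 days forward gives 2070-03-20.
Adding -3 years to 2070-03-20 gives 2067-03-20.

2067-03-20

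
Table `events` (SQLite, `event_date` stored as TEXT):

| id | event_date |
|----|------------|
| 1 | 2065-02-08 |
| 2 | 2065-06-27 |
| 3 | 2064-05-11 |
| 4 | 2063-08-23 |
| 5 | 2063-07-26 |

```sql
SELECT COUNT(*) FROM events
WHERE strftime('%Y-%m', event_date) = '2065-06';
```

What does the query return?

Rows with year-month 2065-06: 2065-06-27 → 1.

1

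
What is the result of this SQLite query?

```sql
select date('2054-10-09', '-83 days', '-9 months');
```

Applying '-83 days' to 2054-10-09: counting 83 days back gives 2054-07-18.
Adding -9 months to 2054-07-18 gives 2053-10-18.

2053-10-18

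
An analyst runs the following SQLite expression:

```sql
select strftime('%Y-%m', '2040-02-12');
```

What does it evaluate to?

2040-02

`%Y-%m` extracts the year-month: 2040-02.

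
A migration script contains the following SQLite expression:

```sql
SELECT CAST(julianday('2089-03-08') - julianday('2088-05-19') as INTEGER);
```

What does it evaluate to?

12 days remain in May 2088 after the 19th (31 − 19).
Full months from June 2088 through February 2089 contribute their day counts.
Then 8 days into March 2089.
Total: 12 + 30 + 31 + 31 + 30 + 31 + 30 + 31 + 31 + 28 + 8 = 293.

293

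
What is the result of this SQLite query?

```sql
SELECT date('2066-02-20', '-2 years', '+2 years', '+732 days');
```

2068-02-22

Adding -2 years to 2066-02-20 gives 2064-02-20.
Adding +2 years to 2064-02-20 gives 2066-02-20.
Applying '+732 days' to 2066-02-20: counting 732 days forward gives 2068-02-22.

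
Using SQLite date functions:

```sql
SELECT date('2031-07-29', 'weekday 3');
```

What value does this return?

2031-07-30

`weekday 3` advances to the next Wednesday; 2031-07-29 is a Tuesday, so it moves forward to 2031-07-30.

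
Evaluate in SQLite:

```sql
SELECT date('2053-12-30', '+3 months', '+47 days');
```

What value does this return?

2054-05-16

Adding +3 months to 2053-12-30 gives 2054-03-30.
Applying '+47 days' to 2054-03-30: counting 47 days forward gives 2054-05-16.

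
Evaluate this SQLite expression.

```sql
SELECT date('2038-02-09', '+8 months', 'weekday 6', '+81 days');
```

2038-12-29

Adding +8 months to 2038-02-09 gives 2038-10-09.
`weekday 6` advances to the next Saturday; 2038-10-09 is already a Saturday, so it stays at 2038-10-09.
Applying '+81 days' to 2038-10-09: counting 81 days forward gives 2038-12-29.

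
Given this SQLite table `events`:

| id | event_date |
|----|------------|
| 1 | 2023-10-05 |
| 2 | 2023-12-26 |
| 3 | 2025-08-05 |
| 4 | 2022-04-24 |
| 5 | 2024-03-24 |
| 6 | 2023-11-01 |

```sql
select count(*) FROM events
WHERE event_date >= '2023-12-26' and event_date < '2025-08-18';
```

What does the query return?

Rows in [2023-12-26, 2025-08-18): 2023-12-26, 2025-08-05, 2024-03-24 → 3 rows.

3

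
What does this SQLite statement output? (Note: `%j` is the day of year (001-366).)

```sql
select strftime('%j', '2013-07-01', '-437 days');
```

111

First apply '-437 days': 2013-07-01 → 2012-04-20.
Day-of-year for 2012-04-20: days since 2012-01-01 inclusive = 111, zero-padded to 111.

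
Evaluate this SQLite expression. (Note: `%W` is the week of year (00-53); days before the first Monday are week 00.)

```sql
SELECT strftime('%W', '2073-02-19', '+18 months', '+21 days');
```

First apply '+18 months', '+21 days': 2073-02-19 → 2074-09-09.
2074-09-09 is a Sunday. SQLite's %W counts Mondays since the year started; the result is 36.

36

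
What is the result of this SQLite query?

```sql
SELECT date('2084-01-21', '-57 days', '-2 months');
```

Applying '-57 days' to 2084-01-21: counting 57 days back gives 2083-11-25.
Adding -2 months to 2083-11-25 gives 2083-09-25.

2083-09-25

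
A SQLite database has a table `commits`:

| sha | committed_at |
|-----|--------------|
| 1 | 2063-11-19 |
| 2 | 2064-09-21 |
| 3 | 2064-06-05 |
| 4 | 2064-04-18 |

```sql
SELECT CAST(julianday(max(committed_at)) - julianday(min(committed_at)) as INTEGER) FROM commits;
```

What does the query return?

307

MIN = 2063-11-19, MAX = 2064-09-21.
11 days remain in November 2063 after the 19th (30 − 19).
Full months from December 2063 through August 2064 contribute their day counts.
Then 21 days into September 2064.
Total: 11 + 31 + 31 + 29 + 31 + 30 + 31 + 30 + 31 + 31 + 21 = 307.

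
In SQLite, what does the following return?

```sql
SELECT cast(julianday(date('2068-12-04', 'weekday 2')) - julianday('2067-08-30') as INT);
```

`weekday 2` advances to the next Tuesday; 2068-12-04 is already a Tuesday, so it stays at 2068-12-04.
1 day remains in August 2067 after the 30th (31 − 30).
Full months from September 2067 through November 2068 contribute their day counts.
Then 4 days into December 2068.
Total: 1 + 30 + 31 + 30 + 31 + 31 + 29 + 31 + 30 + 31 + 30 + 31 + 31 + 30 + 31 + 30 + 4 = 462.

462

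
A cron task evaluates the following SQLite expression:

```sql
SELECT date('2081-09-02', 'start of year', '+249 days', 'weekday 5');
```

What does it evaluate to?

`start of year` rewinds 2081-09-02 to 2081-01-01.
Applying '+249 days' to 2081-01-01: counting 249 days forward gives 2081-09-07.
`weekday 5` advances to the next Friday; 2081-09-07 is a Sunday, so it moves forward to 2081-09-12.

2081-09-12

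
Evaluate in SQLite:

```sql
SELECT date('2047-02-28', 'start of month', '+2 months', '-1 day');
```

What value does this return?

`start of month` rewinds 2047-02-28 to 2047-02-01.
Adding +2 months to 2047-02-01 gives 2047-04-01.
Going back 1 day from 2047-04-01 reaches 2047-03-31 (last day of March, 31 days).

2047-03-31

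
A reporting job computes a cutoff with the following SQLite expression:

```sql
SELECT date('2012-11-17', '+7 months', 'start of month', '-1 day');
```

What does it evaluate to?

Adding +7 months to 2012-11-17 gives 2013-06-17.
`start of month` rewinds 2013-06-17 to 2013-06-01.
Going back 1 day from 2013-06-01 reaches 2013-05-31 (last day of May, 31 days).

2013-05-31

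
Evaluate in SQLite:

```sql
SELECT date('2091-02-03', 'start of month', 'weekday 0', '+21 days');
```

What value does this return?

`start of month` rewinds 2091-02-03 to 2091-02-01.
`weekday 0` advances to the next Sunday; 2091-02-01 is a Thursday, so it moves forward to 2091-02-04.
Advancing 21 more days within February lands on 2091-02-25.

2091-02-25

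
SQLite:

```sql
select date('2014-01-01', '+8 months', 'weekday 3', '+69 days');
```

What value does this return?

2014-11-11

Adding +8 months to 2014-01-01 gives 2014-09-01.
`weekday 3` advances to the next Wednesday; 2014-09-01 is a Monday, so it moves forward to 2014-09-03.
Applying '+69 days' to 2014-09-03: counting 69 days forward gives 2014-11-11.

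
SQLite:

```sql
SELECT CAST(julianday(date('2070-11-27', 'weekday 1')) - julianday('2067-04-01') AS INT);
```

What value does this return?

1340

`weekday 1` advances to the next Monday; 2070-11-27 is a Thursday, so it moves forward to 2070-12-01.
29 days remain in April 2067 after the 1st (30 − 1).
Full months from May 2067 through November 2070 contribute their day counts.
Then 1 day into December 2070.
Total: 29 + 31 + 30 + 31 + 31 + 30 + 31 + 30 + 31 + 31 + 29 + 31 + 30 + 31 + 30 + 31 + 31 + 30 + 31 + 30 + 31 + 31 + 28 + 31 + 30 + 31 + 30 + 31 + 31 + 30 + 31 + 30 + 31 + 31 + 28 + 31 + 30 + 31 + 30 + 31 + 31 + 30 + 31 + 30 + 1 = 1340.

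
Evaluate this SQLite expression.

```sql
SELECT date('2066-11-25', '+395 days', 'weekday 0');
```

Applying '+395 days' to 2066-11-25: counting 395 days forward gives 2067-12-25.
`weekday 0` advances to the next Sunday; 2067-12-25 is already a Sunday, so it stays at 2067-12-25.

2067-12-25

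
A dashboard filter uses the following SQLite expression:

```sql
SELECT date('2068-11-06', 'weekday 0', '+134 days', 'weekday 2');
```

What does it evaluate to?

`weekday 0` advances to the next Sunday; 2068-11-06 is a Tuesday, so it moves forward to 2068-11-11.
Applying '+134 days' to 2068-11-11: counting 134 days forward gives 2069-03-25.
`weekday 2` advances to the next Tuesday; 2069-03-25 is a Monday, so it moves forward to 2069-03-26.

2069-03-26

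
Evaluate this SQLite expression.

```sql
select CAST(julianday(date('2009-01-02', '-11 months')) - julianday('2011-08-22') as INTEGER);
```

-1297

Adding -11 months to 2009-01-02 gives 2008-02-02.
27 days remain in February 2008 after the 2nd (29 − 2).
Full months from March 2008 through July 2011 contribute their day counts.
Then 22 days into August 2011.
Total: 27 + 31 + 30 + 31 + 30 + 31 + 31 + 30 + 31 + 30 + 31 + 31 + 28 + 31 + 30 + 31 + 30 + 31 + 31 + 30 + 31 + 30 + 31 + 31 + 28 + 31 + 30 + 31 + 30 + 31 + 31 + 30 + 31 + 30 + 31 + 31 + 28 + 31 + 30 + 31 + 30 + 31 + 22 = 1297.
The subtraction is earlier − later, so the result is −1297 → -1297.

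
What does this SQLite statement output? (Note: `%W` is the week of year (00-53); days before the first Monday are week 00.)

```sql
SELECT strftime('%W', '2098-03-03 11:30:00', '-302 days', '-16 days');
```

15

First apply '-302 days', '-16 days': 2098-03-03 11:30:00 → 2097-04-19 11:30:00.
2097-04-19 is a Friday. SQLite's %W counts Mondays since the year started; the result is 15.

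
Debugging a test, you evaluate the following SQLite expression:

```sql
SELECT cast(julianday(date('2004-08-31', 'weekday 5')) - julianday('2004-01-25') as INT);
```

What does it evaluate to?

`weekday 5` advances to the next Friday; 2004-08-31 is a Tuesday, so it moves forward to 2004-09-03.
6 days remain in January 2004 after the 25th (31 − 25).
Full months from February 2004 through August 2004 contribute their day counts.
Then 3 days into September 2004.
Total: 6 + 29 + 31 + 30 + 31 + 30 + 31 + 31 + 3 = 222.

222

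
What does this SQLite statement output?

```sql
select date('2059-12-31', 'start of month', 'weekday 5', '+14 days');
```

`start of month` rewinds 2059-12-31 to 2059-12-01.
`weekday 5` advances to the next Friday; 2059-12-01 is a Monday, so it moves forward to 2059-12-05.
Advancing 14 more days within December lands on 2059-12-19.

2059-12-19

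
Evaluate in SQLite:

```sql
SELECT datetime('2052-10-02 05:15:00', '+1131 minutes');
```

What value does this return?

1131 minutes = 18h 51m; +1131 minutes from 2052-10-02 05:15:00 is 2052-10-03 00:06:00 (crosses midnight).

2052-10-03 00:06:00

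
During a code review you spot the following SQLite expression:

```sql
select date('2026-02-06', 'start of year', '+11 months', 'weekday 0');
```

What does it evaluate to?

2026-12-06

`start of year` rewinds 2026-02-06 to 2026-01-01.
Adding +11 months to 2026-01-01 gives 2026-12-01.
`weekday 0` advances to the next Sunday; 2026-12-01 is a Tuesday, so it moves forward to 2026-12-06.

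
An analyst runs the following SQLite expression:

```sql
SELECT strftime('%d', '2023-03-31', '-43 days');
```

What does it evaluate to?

First apply '-43 days': 2023-03-31 → 2023-02-16.
`%d` extracts the 2-digit day of month: 16.

16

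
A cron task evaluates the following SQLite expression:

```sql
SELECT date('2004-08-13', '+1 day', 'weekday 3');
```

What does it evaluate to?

2004-08-18

Advancing 1 more day within August lands on 2004-08-14.
`weekday 3` advances to the next Wednesday; 2004-08-14 is a Saturday, so it moves forward to 2004-08-18.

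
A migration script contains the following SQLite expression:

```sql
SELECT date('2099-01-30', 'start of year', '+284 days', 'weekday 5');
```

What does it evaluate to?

2099-10-16

`start of year` rewinds 2099-01-30 to 2099-01-01.
Applying '+284 days' to 2099-01-01: counting 284 days forward gives 2099-10-12.
`weekday 5` advances to the next Friday; 2099-10-12 is a Monday, so it moves forward to 2099-10-16.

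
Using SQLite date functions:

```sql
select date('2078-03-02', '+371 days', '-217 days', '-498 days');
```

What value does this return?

Applying '+371 days' to 2078-03-02: counting 371 days forward gives 2079-03-08.
Applying '-217 days' to 2079-03-08: counting 217 days back gives 2078-08-03.
Applying '-498 days' to 2078-08-03: counting 498 days back gives 2077-03-23.

2077-03-23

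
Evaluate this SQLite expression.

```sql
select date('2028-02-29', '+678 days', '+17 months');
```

2031-06-07

Applying '+678 days' to 2028-02-29: counting 678 days forward gives 2030-01-07.
Adding +17 months to 2030-01-07 gives 2031-06-07.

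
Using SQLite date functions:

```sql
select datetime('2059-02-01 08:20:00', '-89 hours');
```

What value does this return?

-89 hours from 2059-02-01 08:20:00 is 2059-01-28 15:20:00 (crosses midnight).

2059-01-28 15:20:00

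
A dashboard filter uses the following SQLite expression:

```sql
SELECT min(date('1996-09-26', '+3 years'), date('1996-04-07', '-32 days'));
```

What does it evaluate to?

1996-03-06

date('1996-09-26', '+3 years') → 1999-09-26.
date('1996-04-07', '-32 days') → 1996-03-06.
Earlier of the two is 1996-03-06.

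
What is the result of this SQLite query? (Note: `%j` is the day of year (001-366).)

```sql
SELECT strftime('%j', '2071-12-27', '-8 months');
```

117

First apply '-8 months': 2071-12-27 → 2071-04-27.
Day-of-year for 2071-04-27: days since 2071-01-01 inclusive = 117, zero-padded to 117.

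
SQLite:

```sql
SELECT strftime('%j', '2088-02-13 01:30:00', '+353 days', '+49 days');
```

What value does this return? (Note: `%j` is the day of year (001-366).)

First apply '+353 days', '+49 days': 2088-02-13 01:30:00 → 2089-03-21 01:30:00.
Day-of-year for 2089-03-21: days since 2089-01-01 inclusive = 80, zero-padded to 080.

080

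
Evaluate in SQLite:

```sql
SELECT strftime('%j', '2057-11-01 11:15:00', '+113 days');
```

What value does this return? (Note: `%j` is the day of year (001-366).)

First apply '+113 days': 2057-11-01 11:15:00 → 2058-02-22 11:15:00.
Day-of-year for 2058-02-22: days since 2058-01-01 inclusive = 53, zero-padded to 053.

053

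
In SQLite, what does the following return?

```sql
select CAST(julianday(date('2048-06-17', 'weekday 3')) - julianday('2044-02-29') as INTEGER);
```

`weekday 3` advances to the next Wednesday; 2048-06-17 is already a Wednesday, so it stays at 2048-06-17.
0 days remain in February 2044 after the 29th (29 − 29).
Full months from March 2044 through May 2048 contribute their day counts.
Then 17 days into June 2048.
Total: 0 + 31 + 30 + 31 + 30 + 31 + 31 + 30 + 31 + 30 + 31 + 31 + 28 + 31 + 30 + 31 + 30 + 31 + 31 + 30 + 31 + 30 + 31 + 31 + 28 + 31 + 30 + 31 + 30 + 31 + 31 + 30 + 31 + 30 + 31 + 31 + 28 + 31 + 30 + 31 + 30 + 31 + 31 + 30 + 31 + 30 + 31 + 31 + 29 + 31 + 30 + 31 + 17 = 1570.

1570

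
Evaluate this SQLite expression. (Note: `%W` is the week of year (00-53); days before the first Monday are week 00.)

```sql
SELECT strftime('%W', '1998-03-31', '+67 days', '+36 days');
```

First apply '+67 days', '+36 days': 1998-03-31 → 1998-07-12.
1998-07-12 is a Sunday. SQLite's %W counts Mondays since the year started; the result is 27.

27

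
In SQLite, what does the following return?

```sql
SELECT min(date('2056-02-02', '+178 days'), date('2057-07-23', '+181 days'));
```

2056-07-29

date('2056-02-02', '+178 days') → 2056-07-29.
date('2057-07-23', '+181 days') → 2058-01-20.
Earlier of the two is 2056-07-29.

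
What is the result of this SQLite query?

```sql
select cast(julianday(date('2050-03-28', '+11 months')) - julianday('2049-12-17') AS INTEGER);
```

438

Adding +11 months to 2050-03-28 gives 2051-02-28.
14 days remain in December 2049 after the 17th (31 − 17).
Full months from January 2050 through January 2051 contribute their day counts.
Then 28 days into February 2051.
Total: 14 + 31 + 28 + 31 + 30 + 31 + 30 + 31 + 31 + 30 + 31 + 30 + 31 + 31 + 28 = 438.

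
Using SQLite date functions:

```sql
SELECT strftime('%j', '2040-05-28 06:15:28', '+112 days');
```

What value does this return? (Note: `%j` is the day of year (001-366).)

First apply '+112 days': 2040-05-28 06:15:28 → 2040-09-17 06:15:28.
Day-of-year for 2040-09-17: days since 2040-01-01 inclusive = 261, zero-padded to 261.

261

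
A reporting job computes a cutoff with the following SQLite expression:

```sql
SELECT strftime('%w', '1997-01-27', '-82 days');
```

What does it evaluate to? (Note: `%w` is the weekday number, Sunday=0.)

3

First apply '-82 days': 1997-01-27 → 1996-11-06.
1996-11-06 is a Wednesday; with Sunday=0 that is 3.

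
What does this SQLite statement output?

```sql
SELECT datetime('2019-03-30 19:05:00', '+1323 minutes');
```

2019-03-31 17:08:00

1323 minutes = 22h 3m; +1323 minutes from 2019-03-30 19:05:00 is 2019-03-31 17:08:00 (crosses midnight).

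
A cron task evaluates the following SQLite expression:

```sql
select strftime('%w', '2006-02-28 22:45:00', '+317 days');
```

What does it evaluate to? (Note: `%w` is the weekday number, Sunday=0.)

First apply '+317 days': 2006-02-28 22:45:00 → 2007-01-11 22:45:00.
2007-01-11 is a Thursday; with Sunday=0 that is 4.

4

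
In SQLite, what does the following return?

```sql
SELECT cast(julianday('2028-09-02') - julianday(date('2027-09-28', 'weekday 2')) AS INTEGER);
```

340

`weekday 2` advances to the next Tuesday; 2027-09-28 is already a Tuesday, so it stays at 2027-09-28.
2 days remain in September 2027 after the 28th (30 − 28).
Full months from October 2027 through August 2028 contribute their day counts.
Then 2 days into September 2028.
Total: 2 + 31 + 30 + 31 + 31 + 29 + 31 + 30 + 31 + 30 + 31 + 31 + 2 = 340.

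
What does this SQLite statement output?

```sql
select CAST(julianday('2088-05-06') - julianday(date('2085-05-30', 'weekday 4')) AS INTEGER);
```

1071

`weekday 4` advances to the next Thursday; 2085-05-30 is a Wednesday, so it moves forward to 2085-05-31.
0 days remain in May 2085 after the 31st (31 − 31).
Full months from June 2085 through April 2088 contribute their day counts.
Then 6 days into May 2088.
Total: 0 + 30 + 31 + 31 + 30 + 31 + 30 + 31 + 31 + 28 + 31 + 30 + 31 + 30 + 31 + 31 + 30 + 31 + 30 + 31 + 31 + 28 + 31 + 30 + 31 + 30 + 31 + 31 + 30 + 31 + 30 + 31 + 31 + 29 + 31 + 30 + 6 = 1071.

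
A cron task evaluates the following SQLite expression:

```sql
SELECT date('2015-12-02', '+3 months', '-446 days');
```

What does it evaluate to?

Adding +3 months to 2015-12-02 gives 2016-03-02.
Applying '-446 days' to 2016-03-02: counting 446 days back gives 2014-12-12.

2014-12-12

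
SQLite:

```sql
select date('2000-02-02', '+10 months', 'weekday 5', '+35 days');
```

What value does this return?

2001-01-12

Adding +10 months to 2000-02-02 gives 2000-12-02.
`weekday 5` advances to the next Friday; 2000-12-02 is a Saturday, so it moves forward to 2000-12-08.
December 2000 has 31 days; 23 remain after the 8th, so 24 days reach 2001-01-01.
Advancing 11 more days within January lands on 2001-01-12.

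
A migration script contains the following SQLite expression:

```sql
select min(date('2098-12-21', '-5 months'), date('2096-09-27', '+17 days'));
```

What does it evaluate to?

2096-10-14

date('2098-12-21', '-5 months') → 2098-07-21.
date('2096-09-27', '+17 days') → 2096-10-14.
Earlier of the two is 2096-10-14.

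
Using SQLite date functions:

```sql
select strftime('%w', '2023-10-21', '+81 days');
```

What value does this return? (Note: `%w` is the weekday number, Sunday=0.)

3

First apply '+81 days': 2023-10-21 → 2024-01-10.
2024-01-10 is a Wednesday; with Sunday=0 that is 3.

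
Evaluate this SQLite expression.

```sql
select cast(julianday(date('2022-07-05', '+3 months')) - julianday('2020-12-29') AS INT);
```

645

Adding +3 months to 2022-07-05 gives 2022-10-05.
2 days remain in December 2020 after the 29th (31 − 29).
Full months from January 2021 through September 2022 contribute their day counts.
Then 5 days into October 2022.
Total: 2 + 31 + 28 + 31 + 30 + 31 + 30 + 31 + 31 + 30 + 31 + 30 + 31 + 31 + 28 + 31 + 30 + 31 + 30 + 31 + 31 + 30 + 5 = 645.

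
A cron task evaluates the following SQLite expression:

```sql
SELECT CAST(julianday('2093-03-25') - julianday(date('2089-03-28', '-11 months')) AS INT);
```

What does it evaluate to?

1792

Adding -11 months to 2089-03-28 gives 2088-04-28.
2 days remain in April 2088 after the 28th (30 − 28).
Full months from May 2088 through February 2093 contribute their day counts.
Then 25 days into March 2093.
Total: 2 + 31 + 30 + 31 + 31 + 30 + 31 + 30 + 31 + 31 + 28 + 31 + 30 + 31 + 30 + 31 + 31 + 30 + 31 + 30 + 31 + 31 + 28 + 31 + 30 + 31 + 30 + 31 + 31 + 30 + 31 + 30 + 31 + 31 + 28 + 31 + 30 + 31 + 30 + 31 + 31 + 30 + 31 + 30 + 31 + 31 + 29 + 31 + 30 + 31 + 30 + 31 + 31 + 30 + 31 + 30 + 31 + 31 + 28 + 25 = 1792.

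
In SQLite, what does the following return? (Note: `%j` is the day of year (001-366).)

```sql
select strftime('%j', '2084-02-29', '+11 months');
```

First apply '+11 months': 2084-02-29 → 2085-01-29.
Day-of-year for 2085-01-29: days since 2085-01-01 inclusive = 29, zero-padded to 029.

029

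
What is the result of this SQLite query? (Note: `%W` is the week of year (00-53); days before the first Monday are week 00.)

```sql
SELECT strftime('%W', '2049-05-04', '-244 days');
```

First apply '-244 days': 2049-05-04 → 2048-09-02.
2048-09-02 is a Wednesday. SQLite's %W counts Mondays since the year started; the result is 35.

35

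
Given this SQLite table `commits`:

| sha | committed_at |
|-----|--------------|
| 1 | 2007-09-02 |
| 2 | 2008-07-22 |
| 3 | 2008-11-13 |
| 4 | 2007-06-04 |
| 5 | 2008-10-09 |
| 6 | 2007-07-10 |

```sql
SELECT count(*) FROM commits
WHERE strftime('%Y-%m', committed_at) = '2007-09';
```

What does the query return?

1

Rows with year-month 2007-09: 2007-09-02 → 1.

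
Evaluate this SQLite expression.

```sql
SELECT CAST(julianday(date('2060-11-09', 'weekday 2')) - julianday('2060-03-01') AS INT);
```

`weekday 2` advances to the next Tuesday; 2060-11-09 is already a Tuesday, so it stays at 2060-11-09.
30 days remain in March 2060 after the 1st (31 − 1).
Full months from April 2060 through October 2060 contribute their day counts.
Then 9 days into November 2060.
Total: 30 + 30 + 31 + 30 + 31 + 31 + 30 + 31 + 9 = 253.

253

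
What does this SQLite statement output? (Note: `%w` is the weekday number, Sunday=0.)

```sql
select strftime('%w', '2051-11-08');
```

2051-11-08 is a Wednesday; with Sunday=0 that is 3.

3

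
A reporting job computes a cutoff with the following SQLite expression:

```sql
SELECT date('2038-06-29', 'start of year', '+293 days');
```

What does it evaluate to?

2038-10-21

`start of year` rewinds 2038-06-29 to 2038-01-01.
Applying '+293 days' to 2038-01-01: counting 293 days forward gives 2038-10-21.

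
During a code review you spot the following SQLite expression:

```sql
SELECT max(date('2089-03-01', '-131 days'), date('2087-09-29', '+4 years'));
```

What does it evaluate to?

2091-09-29

date('2089-03-01', '-131 days') → 2088-10-21.
date('2087-09-29', '+4 years') → 2091-09-29.
Later of the two is 2091-09-29.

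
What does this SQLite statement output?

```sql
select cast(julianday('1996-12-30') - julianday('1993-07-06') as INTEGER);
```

1273

25 days remain in July 1993 after the 6th (31 − 6).
Full months from August 1993 through November 1996 contribute their day counts.
Then 30 days into December 1996.
Total: 25 + 31 + 30 + 31 + 30 + 31 + 31 + 28 + 31 + 30 + 31 + 30 + 31 + 31 + 30 + 31 + 30 + 31 + 31 + 28 + 31 + 30 + 31 + 30 + 31 + 31 + 30 + 31 + 30 + 31 + 31 + 29 + 31 + 30 + 31 + 30 + 31 + 31 + 30 + 31 + 30 + 30 = 1273.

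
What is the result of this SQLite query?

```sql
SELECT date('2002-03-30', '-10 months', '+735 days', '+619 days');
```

2005-02-12

Adding -10 months to 2002-03-30 gives 2001-05-30.
Applying '+735 days' to 2001-05-30: counting 735 days forward gives 2003-06-04.
Applying '+619 days' to 2003-06-04: counting 619 days forward gives 2005-02-12.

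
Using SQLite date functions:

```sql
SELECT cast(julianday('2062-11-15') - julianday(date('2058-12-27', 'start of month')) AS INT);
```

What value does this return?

1445

`start of month` rewinds 2058-12-27 to 2058-12-01.
30 days remain in December 2058 after the 1st (31 − 1).
Full months from January 2059 through October 2062 contribute their day counts.
Then 15 days into November 2062.
Total: 30 + 31 + 28 + 31 + 30 + 31 + 30 + 31 + 31 + 30 + 31 + 30 + 31 + 31 + 29 + 31 + 30 + 31 + 30 + 31 + 31 + 30 + 31 + 30 + 31 + 31 + 28 + 31 + 30 + 31 + 30 + 31 + 31 + 30 + 31 + 30 + 31 + 31 + 28 + 31 + 30 + 31 + 30 + 31 + 31 + 30 + 31 + 15 = 1445.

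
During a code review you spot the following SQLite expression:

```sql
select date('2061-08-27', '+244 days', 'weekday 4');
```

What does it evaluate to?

2062-05-04

Applying '+244 days' to 2061-08-27: counting 244 days forward gives 2062-04-28.
`weekday 4` advances to the next Thursday; 2062-04-28 is a Friday, so it moves forward to 2062-05-04.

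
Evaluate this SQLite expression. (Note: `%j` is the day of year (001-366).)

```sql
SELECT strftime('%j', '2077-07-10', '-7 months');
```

First apply '-7 months': 2077-07-10 → 2076-12-10.
Day-of-year for 2076-12-10: days since 2076-01-01 inclusive = 345, zero-padded to 345.

345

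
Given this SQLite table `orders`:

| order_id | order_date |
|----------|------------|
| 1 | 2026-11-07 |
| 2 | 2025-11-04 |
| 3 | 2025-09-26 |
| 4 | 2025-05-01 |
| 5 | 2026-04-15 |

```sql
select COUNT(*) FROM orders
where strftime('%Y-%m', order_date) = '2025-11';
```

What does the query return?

Rows with year-month 2025-11: 2025-11-04 → 1.

1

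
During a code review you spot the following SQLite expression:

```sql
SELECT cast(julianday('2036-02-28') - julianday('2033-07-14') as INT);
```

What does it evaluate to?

959

17 days remain in July 2033 after the 14th (31 − 14).
Full months from August 2033 through January 2036 contribute their day counts.
Then 28 days into February 2036.
Total: 17 + 31 + 30 + 31 + 30 + 31 + 31 + 28 + 31 + 30 + 31 + 30 + 31 + 31 + 30 + 31 + 30 + 31 + 31 + 28 + 31 + 30 + 31 + 30 + 31 + 31 + 30 + 31 + 30 + 31 + 31 + 28 = 959.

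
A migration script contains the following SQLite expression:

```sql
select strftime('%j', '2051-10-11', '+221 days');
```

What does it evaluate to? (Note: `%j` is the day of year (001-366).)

First apply '+221 days': 2051-10-11 → 2052-05-19.
Day-of-year for 2052-05-19: days since 2052-01-01 inclusive = 140, zero-padded to 140.

140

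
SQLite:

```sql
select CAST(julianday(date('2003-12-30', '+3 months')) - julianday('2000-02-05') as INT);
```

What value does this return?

Adding +3 months to 2003-12-30 gives 2004-03-30.
24 days remain in February 2000 after the 5th (29 − 5).
Full months from March 2000 through February 2004 contribute their day counts.
Then 30 days into March 2004.
Total: 24 + 31 + 30 + 31 + 30 + 31 + 31 + 30 + 31 + 30 + 31 + 31 + 28 + 31 + 30 + 31 + 30 + 31 + 31 + 30 + 31 + 30 + 31 + 31 + 28 + 31 + 30 + 31 + 30 + 31 + 31 + 30 + 31 + 30 + 31 + 31 + 28 + 31 + 30 + 31 + 30 + 31 + 31 + 30 + 31 + 30 + 31 + 31 + 29 + 30 = 1515.

1515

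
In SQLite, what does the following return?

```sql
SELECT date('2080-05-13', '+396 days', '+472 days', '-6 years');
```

2076-09-28

Applying '+396 days' to 2080-05-13: counting 396 days forward gives 2081-06-13.
Applying '+472 days' to 2081-06-13: counting 472 days forward gives 2082-09-28.
Adding -6 years to 2082-09-28 gives 2076-09-28.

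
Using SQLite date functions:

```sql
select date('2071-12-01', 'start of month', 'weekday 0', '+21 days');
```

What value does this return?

`start of month` rewinds 2071-12-01 to 2071-12-01.
`weekday 0` advances to the next Sunday; 2071-12-01 is a Tuesday, so it moves forward to 2071-12-06.
Advancing 21 more days within December lands on 2071-12-27.

2071-12-27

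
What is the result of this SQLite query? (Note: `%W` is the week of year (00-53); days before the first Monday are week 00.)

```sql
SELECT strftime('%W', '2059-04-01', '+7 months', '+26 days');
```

First apply '+7 months', '+26 days': 2059-04-01 → 2059-11-27.
2059-11-27 is a Thursday. SQLite's %W counts Mondays since the year started; the result is 47.

47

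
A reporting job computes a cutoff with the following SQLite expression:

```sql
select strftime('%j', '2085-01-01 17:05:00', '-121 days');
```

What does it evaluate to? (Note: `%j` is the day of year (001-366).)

First apply '-121 days': 2085-01-01 17:05:00 → 2084-09-02 17:05:00.
Day-of-year for 2084-09-02: days since 2084-01-01 inclusive = 246, zero-padded to 246.

246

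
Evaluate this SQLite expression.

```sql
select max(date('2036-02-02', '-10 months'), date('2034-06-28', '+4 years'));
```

date('2036-02-02', '-10 months') → 2035-04-02.
date('2034-06-28', '+4 years') → 2038-06-28.
Later of the two is 2038-06-28.

2038-06-28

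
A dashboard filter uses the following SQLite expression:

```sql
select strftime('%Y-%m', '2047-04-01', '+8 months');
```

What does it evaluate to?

First apply '+8 months': 2047-04-01 → 2047-12-01.
`%Y-%m` extracts the year-month: 2047-12.

2047-12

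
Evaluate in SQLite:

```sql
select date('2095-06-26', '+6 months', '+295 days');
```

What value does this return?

2096-10-16

Adding +6 months to 2095-06-26 gives 2095-12-26.
Applying '+295 days' to 2095-12-26: counting 295 days forward gives 2096-10-16.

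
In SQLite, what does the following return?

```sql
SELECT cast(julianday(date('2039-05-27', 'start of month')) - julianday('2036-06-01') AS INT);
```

`start of month` rewinds 2039-05-27 to 2039-05-01.
29 days remain in June 2036 after the 1st (30 − 1).
Full months from July 2036 through April 2039 contribute their day counts.
Then 1 day into May 2039.
Total: 29 + 31 + 31 + 30 + 31 + 30 + 31 + 31 + 28 + 31 + 30 + 31 + 30 + 31 + 31 + 30 + 31 + 30 + 31 + 31 + 28 + 31 + 30 + 31 + 30 + 31 + 31 + 30 + 31 + 30 + 31 + 31 + 28 + 31 + 30 + 1 = 1064.

1064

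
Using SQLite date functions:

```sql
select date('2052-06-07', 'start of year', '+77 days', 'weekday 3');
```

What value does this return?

2052-03-20

`start of year` rewinds 2052-06-07 to 2052-01-01.
Applying '+77 days' to 2052-01-01: counting 77 days forward gives 2052-03-18.
`weekday 3` advances to the next Wednesday; 2052-03-18 is a Monday, so it moves forward to 2052-03-20.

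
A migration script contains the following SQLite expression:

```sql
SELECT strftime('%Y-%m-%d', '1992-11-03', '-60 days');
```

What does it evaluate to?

1992-09-04

First apply '-60 days': 1992-11-03 → 1992-09-04.
`%Y-%m-%d` extracts the ISO date: 1992-09-04.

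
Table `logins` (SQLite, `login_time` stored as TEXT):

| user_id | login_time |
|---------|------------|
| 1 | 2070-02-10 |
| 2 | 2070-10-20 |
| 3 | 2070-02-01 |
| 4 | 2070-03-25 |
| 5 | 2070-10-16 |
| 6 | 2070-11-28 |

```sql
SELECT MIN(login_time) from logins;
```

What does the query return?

2070-02-01

MIN over {2070-02-01, 2070-02-10, 2070-03-25, 2070-10-16, 2070-10-20, 2070-11-28}.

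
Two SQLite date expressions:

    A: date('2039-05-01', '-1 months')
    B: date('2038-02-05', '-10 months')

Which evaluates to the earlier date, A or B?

B

A = 2039-04-01.
B = 2037-04-05.
B is earlier.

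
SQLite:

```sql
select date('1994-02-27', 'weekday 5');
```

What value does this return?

`weekday 5` advances to the next Friday; 1994-02-27 is a Sunday, so it moves forward to 1994-03-04.

1994-03-04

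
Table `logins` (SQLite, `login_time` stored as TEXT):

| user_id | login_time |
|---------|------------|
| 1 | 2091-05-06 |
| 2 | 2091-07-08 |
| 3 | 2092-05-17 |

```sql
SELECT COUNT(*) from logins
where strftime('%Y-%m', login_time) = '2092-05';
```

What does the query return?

Rows with year-month 2092-05: 2092-05-17 → 1.

1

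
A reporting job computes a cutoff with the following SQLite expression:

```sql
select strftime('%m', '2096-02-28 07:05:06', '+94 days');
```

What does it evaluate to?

06

First apply '+94 days': 2096-02-28 07:05:06 → 2096-06-01 07:05:06.
`%m` extracts the 2-digit month (01-12): 06.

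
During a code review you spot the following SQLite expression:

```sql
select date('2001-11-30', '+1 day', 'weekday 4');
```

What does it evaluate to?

2001-12-06

November 2001 has 30 days; 0 remain after the 30th, so 1 days reach 2001-12-01.
`weekday 4` advances to the next Thursday; 2001-12-01 is a Saturday, so it moves forward to 2001-12-06.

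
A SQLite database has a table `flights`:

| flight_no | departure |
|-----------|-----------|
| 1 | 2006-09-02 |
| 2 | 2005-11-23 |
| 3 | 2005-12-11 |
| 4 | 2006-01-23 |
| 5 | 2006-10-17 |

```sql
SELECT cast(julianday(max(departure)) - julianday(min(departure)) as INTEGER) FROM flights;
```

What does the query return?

328

MIN = 2005-11-23, MAX = 2006-10-17.
7 days remain in November 2005 after the 23rd (30 − 23).
Full months from December 2005 through September 2006 contribute their day counts.
Then 17 days into October 2006.
Total: 7 + 31 + 31 + 28 + 31 + 30 + 31 + 30 + 31 + 31 + 30 + 17 = 328.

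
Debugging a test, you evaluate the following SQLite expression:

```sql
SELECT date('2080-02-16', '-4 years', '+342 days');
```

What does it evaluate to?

2077-01-23

Adding -4 years to 2080-02-16 gives 2076-02-16.
Applying '+342 days' to 2076-02-16: counting 342 days forward gives 2077-01-23.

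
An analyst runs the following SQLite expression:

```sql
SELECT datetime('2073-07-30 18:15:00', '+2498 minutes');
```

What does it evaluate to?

2498 minutes = 41h 38m; +2498 minutes from 2073-07-30 18:15:00 is 2073-08-01 11:53:00 (crosses midnight).

2073-08-01 11:53:00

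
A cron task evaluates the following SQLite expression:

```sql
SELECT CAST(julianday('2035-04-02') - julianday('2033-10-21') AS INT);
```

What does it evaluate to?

528

10 days remain in October 2033 after the 21st (31 − 21).
Full months from November 2033 through March 2035 contribute their day counts.
Then 2 days into April 2035.
Total: 10 + 30 + 31 + 31 + 28 + 31 + 30 + 31 + 30 + 31 + 31 + 30 + 31 + 30 + 31 + 31 + 28 + 31 + 2 = 528.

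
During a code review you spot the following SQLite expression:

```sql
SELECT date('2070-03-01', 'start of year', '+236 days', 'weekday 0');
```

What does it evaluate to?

2070-08-31

`start of year` rewinds 2070-03-01 to 2070-01-01.
Applying '+236 days' to 2070-01-01: counting 236 days forward gives 2070-08-25.
`weekday 0` advances to the next Sunday; 2070-08-25 is a Monday, so it moves forward to 2070-08-31.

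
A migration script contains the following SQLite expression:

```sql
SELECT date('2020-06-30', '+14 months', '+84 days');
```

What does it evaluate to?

Adding +14 months to 2020-06-30 gives 2021-08-30.
Applying '+84 days' to 2021-08-30: counting 84 days forward gives 2021-11-22.

2021-11-22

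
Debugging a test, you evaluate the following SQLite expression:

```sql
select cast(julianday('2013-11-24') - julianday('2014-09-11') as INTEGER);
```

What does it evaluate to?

-291

6 days remain in November 2013 after the 24th (30 − 24).
Full months from December 2013 through August 2014 contribute their day counts.
Then 11 days into September 2014.
Total: 6 + 31 + 31 + 28 + 31 + 30 + 31 + 30 + 31 + 31 + 11 = 291.
The subtraction is earlier − later, so the result is −291 → -291.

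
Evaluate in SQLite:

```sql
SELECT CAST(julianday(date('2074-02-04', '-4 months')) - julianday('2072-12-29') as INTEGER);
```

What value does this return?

Adding -4 months to 2074-02-04 gives 2073-10-04.
2 days remain in December 2072 after the 29th (31 − 29).
Full months from January 2073 through September 2073 contribute their day counts.
Then 4 days into October 2073.
Total: 2 + 31 + 28 + 31 + 30 + 31 + 30 + 31 + 31 + 30 + 4 = 279.

279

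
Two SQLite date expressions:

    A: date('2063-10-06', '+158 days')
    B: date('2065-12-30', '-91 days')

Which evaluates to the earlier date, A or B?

A = 2064-03-12.
B = 2065-09-30.
A is earlier.

A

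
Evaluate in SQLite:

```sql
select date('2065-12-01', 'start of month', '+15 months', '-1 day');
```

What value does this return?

2067-02-28

`start of month` rewinds 2065-12-01 to 2065-12-01.
Adding +15 months to 2065-12-01 gives 2067-03-01.
Going back 1 day from 2067-03-01 reaches 2067-02-28 (last day of February, 28 days).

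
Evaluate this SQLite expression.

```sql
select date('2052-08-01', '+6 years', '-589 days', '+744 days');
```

2059-01-03

Adding +6 years to 2052-08-01 gives 2058-08-01.
Applying '-589 days' to 2058-08-01: counting 589 days back gives 2056-12-20.
Applying '+744 days' to 2056-12-20: counting 744 days forward gives 2059-01-03.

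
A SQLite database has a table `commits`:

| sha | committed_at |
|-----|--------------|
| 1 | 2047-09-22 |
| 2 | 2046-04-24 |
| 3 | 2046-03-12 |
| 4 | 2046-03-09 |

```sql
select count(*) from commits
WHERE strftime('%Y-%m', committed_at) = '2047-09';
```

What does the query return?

1

Rows with year-month 2047-09: 2047-09-22 → 1.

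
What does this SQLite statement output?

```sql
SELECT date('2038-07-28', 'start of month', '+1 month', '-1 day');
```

`start of month` rewinds 2038-07-28 to 2038-07-01.
Adding +1 month to 2038-07-01 gives 2038-08-01.
Going back 1 day from 2038-08-01 reaches 2038-07-31 (last day of July, 31 days).

2038-07-31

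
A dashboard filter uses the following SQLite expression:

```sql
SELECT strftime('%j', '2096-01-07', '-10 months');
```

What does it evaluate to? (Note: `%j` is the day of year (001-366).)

First apply '-10 months': 2096-01-07 → 2095-03-07.
Day-of-year for 2095-03-07: days since 2095-01-01 inclusive = 66, zero-padded to 066.

066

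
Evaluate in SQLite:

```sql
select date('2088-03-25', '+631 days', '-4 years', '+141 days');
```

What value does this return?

2086-05-06

Applying '+631 days' to 2088-03-25: counting 631 days forward gives 2089-12-16.
Adding -4 years to 2089-12-16 gives 2085-12-16.
Applying '+141 days' to 2085-12-16: counting 141 days forward gives 2086-05-06.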